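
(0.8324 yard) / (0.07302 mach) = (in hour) 8.504e-06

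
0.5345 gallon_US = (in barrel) 0.01273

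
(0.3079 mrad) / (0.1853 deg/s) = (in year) 3.019e-09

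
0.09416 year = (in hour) 824.8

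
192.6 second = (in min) 3.21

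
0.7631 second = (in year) 2.42e-08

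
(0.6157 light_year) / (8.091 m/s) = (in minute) 1.2e+13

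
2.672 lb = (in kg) 1.212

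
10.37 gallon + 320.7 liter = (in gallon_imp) 79.18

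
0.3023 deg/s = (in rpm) 0.05038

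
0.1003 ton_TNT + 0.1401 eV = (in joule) 4.197e+08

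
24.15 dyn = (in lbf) 5.429e-05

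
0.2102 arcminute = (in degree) 0.003503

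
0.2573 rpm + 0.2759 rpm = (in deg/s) 3.199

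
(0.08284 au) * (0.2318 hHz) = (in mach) 8.436e+08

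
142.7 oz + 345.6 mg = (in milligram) 4.046e+06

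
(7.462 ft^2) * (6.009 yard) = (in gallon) 1006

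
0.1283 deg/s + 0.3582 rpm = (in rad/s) 0.03975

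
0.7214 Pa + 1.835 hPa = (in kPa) 0.1842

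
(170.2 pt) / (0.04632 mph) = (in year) 9.195e-08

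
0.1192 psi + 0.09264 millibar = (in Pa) 831.1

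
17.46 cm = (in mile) 0.0001085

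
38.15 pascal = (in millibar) 0.3815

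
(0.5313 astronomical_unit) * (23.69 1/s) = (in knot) 3.66e+12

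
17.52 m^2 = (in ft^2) 188.6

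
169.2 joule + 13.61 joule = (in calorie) 43.69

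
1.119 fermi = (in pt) 3.172e-12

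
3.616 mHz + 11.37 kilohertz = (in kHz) 11.37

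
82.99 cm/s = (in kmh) 2.988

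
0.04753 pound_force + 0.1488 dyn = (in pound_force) 0.04753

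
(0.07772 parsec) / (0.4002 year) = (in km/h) 6.841e+08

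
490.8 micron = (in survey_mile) 3.05e-07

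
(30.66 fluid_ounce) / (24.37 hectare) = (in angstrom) 37.21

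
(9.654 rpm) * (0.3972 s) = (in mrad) 401.6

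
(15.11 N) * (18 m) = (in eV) 1.698e+21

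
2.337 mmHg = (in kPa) 0.3116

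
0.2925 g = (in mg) 292.5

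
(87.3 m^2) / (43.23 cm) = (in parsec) 6.545e-15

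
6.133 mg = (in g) 0.006133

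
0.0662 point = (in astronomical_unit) 1.561e-16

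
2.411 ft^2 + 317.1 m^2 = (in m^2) 317.3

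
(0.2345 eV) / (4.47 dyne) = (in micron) 8.405e-10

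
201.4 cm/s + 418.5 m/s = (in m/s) 420.5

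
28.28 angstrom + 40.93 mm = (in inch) 1.611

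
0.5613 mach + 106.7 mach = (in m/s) 3.652e+04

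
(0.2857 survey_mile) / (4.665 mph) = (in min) 3.675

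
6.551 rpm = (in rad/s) 0.686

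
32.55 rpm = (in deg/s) 195.3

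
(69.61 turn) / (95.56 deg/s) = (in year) 8.316e-06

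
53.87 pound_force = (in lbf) 53.87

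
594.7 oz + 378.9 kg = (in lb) 872.5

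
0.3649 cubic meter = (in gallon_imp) 80.27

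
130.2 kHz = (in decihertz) 1.302e+06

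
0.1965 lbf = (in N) 0.8741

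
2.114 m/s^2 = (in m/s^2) 2.114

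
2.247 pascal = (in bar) 2.247e-05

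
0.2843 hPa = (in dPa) 284.3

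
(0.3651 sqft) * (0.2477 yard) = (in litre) 7.683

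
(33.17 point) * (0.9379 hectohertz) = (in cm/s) 109.7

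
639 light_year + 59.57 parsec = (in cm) 7.884e+20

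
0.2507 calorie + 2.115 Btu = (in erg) 2.232e+10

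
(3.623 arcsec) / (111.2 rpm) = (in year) 4.783e-14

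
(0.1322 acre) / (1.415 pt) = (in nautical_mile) 578.7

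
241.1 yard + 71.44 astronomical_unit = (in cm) 1.069e+15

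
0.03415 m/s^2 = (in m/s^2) 0.03415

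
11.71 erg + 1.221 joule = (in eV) 7.621e+18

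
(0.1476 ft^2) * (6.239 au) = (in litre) 1.28e+13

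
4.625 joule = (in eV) 2.887e+19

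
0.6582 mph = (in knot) 0.572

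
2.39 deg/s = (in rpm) 0.3983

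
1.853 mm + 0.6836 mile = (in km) 1.1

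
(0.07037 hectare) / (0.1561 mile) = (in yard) 3.063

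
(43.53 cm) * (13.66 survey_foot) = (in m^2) 1.812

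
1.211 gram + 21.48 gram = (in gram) 22.69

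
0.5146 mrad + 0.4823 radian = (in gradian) 30.74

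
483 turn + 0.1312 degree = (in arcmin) 1.043e+07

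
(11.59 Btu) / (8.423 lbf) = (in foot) 1071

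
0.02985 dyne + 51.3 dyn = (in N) 0.0005133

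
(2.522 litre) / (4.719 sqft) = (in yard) 0.006291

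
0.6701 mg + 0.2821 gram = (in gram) 0.2828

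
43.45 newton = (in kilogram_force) 4.431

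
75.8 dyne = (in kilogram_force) 7.729e-05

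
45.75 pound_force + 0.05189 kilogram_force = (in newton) 204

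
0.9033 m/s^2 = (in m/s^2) 0.9033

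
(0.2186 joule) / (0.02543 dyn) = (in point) 2.437e+09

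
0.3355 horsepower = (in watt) 250.2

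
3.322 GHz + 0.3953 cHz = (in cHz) 3.322e+11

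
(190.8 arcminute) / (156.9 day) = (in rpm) 3.91e-08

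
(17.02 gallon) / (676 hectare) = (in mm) 9.531e-06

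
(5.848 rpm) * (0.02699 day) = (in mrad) 1.428e+06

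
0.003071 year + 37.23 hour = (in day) 2.672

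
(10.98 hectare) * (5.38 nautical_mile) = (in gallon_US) 2.89e+11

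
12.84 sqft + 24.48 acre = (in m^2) 9.907e+04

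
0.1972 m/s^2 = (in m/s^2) 0.1972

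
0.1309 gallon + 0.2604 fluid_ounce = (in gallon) 0.1329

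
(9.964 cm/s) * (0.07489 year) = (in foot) 7.721e+05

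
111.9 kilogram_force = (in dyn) 1.097e+08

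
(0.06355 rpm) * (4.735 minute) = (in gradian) 120.4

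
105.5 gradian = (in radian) 1.657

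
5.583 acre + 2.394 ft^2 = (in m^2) 2.259e+04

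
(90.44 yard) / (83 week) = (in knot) 3.202e-06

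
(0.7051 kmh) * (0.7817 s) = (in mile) 9.513e-05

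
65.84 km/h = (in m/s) 18.29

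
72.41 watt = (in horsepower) 0.0971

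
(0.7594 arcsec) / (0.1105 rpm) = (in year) 1.009e-11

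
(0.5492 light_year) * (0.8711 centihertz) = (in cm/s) 4.526e+15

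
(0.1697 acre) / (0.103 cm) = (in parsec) 2.161e-11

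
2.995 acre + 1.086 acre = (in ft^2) 1.778e+05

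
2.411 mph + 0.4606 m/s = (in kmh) 5.538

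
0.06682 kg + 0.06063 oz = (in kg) 0.06854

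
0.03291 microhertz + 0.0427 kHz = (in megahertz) 4.27e-05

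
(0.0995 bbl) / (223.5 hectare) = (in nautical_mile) 3.822e-12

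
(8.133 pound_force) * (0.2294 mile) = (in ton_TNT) 3.192e-06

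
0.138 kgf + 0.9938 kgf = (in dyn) 1.11e+06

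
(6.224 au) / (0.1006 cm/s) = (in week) 1.53e+09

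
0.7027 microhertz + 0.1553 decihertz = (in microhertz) 1.553e+04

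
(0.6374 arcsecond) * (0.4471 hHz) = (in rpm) 0.001319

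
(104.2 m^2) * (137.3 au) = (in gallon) 5.654e+17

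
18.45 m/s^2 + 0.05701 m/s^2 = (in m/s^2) 18.51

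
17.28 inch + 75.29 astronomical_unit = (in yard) 1.232e+13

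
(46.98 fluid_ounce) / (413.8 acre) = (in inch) 3.266e-08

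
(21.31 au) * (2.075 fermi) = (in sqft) 0.0712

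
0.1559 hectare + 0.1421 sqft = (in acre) 0.3852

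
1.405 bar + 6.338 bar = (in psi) 112.3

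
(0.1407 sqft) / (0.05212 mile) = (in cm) 0.01558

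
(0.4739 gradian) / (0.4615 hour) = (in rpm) 4.279e-05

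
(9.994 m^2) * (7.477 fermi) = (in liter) 7.473e-11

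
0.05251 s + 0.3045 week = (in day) 2.132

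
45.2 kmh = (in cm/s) 1256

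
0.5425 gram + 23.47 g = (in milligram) 2.401e+04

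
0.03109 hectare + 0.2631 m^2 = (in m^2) 311.2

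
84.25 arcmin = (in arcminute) 84.25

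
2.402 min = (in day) 0.001668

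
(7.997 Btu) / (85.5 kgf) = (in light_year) 1.064e-15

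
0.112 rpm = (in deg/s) 0.672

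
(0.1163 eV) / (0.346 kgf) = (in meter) 5.492e-21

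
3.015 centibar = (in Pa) 3015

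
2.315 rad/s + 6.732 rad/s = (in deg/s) 518.4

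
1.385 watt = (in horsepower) 0.001857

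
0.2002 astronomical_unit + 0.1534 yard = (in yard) 3.275e+10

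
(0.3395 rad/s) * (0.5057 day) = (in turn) 2361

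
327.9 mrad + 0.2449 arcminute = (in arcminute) 1127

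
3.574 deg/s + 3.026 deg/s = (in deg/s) 6.6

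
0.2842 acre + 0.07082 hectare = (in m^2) 1858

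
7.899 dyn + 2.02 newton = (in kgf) 0.206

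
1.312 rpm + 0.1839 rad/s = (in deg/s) 18.41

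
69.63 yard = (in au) 4.256e-10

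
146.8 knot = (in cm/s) 7552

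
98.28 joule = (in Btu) 0.09315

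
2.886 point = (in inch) 0.04008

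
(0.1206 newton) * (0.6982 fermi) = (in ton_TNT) 2.012e-26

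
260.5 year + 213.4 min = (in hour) 2.282e+06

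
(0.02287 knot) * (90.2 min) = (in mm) 6.367e+04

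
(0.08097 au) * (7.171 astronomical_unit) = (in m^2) 1.299e+22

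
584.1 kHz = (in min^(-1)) 3.505e+07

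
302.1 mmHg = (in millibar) 402.8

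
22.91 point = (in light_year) 8.543e-19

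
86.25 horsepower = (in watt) 6.432e+04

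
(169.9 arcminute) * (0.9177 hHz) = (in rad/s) 4.535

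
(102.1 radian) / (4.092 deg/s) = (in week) 0.002364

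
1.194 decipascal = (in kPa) 0.0001194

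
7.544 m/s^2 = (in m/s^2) 7.544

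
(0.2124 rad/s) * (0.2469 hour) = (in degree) 1.082e+04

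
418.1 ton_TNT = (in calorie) 4.181e+11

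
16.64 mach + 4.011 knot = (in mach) 16.65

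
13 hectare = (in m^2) 1.3e+05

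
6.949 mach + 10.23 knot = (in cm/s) 2.371e+05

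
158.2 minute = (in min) 158.2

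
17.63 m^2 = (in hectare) 0.001763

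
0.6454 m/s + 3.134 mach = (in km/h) 3844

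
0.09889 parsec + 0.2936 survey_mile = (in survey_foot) 1.001e+16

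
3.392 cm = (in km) 3.392e-05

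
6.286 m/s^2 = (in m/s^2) 6.286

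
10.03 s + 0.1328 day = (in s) 1.148e+04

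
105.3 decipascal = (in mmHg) 0.07898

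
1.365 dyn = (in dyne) 1.365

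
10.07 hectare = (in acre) 24.88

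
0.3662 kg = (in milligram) 3.662e+05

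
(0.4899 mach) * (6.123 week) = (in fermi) 6.177e+23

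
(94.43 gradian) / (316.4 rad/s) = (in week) 7.751e-09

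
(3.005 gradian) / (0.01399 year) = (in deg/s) 6.13e-06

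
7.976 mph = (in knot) 6.931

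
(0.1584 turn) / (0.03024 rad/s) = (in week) 5.442e-05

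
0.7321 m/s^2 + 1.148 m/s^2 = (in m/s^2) 1.88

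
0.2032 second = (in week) 3.36e-07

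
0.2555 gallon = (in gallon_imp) 0.2127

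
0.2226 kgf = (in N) 2.183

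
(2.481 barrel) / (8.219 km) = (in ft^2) 0.0005166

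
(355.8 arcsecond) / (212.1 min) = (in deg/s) 7.766e-06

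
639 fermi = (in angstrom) 0.00639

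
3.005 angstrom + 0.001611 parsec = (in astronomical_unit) 332.3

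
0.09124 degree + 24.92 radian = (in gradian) 1587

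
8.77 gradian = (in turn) 0.02193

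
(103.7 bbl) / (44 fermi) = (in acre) 9.259e+10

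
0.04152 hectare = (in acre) 0.1026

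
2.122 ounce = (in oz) 2.122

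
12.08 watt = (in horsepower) 0.0162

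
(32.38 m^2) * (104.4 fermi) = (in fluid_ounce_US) 1.143e-07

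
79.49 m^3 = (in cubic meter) 79.49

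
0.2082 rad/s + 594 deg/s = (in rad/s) 10.58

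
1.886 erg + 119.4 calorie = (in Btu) 0.4735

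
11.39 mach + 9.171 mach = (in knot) 1.361e+04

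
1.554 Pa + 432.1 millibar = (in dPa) 4.321e+05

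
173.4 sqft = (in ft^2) 173.4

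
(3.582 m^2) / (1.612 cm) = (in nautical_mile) 0.12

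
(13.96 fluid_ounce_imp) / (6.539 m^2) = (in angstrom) 6.066e+05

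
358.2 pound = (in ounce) 5731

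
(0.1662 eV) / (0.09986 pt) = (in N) 7.559e-16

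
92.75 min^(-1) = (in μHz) 1.546e+06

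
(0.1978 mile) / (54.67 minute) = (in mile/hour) 0.2171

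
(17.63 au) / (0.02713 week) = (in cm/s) 1.607e+10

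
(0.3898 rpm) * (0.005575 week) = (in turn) 21.91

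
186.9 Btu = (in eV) 1.231e+24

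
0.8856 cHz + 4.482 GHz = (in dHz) 4.482e+10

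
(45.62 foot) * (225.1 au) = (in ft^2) 5.04e+15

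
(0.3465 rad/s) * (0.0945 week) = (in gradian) 1.261e+06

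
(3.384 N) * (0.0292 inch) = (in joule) 0.00251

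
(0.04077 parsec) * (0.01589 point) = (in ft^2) 7.591e+10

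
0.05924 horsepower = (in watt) 44.18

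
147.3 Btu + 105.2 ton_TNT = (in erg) 4.402e+18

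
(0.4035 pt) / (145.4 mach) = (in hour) 7.987e-13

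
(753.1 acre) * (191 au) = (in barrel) 5.477e+20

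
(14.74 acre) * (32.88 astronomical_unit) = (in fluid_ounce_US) 9.921e+21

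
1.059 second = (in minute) 0.01765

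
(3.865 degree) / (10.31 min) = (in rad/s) 0.000109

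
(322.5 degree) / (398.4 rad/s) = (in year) 4.48e-10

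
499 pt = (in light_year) 1.861e-17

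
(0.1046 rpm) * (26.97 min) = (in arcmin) 6.093e+04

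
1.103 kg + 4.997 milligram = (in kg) 1.103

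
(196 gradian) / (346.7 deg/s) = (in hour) 0.0001413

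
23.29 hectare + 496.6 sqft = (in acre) 57.56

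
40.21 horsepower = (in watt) 2.998e+04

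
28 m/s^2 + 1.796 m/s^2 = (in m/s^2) 29.8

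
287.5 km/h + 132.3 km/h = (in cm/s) 1.166e+04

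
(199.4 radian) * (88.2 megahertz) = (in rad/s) 1.759e+10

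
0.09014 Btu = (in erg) 9.51e+08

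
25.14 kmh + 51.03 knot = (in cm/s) 3324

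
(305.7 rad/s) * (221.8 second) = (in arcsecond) 1.399e+10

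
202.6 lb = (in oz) 3242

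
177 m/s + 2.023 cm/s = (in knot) 344.1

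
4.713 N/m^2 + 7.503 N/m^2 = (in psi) 0.001772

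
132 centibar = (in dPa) 1.32e+06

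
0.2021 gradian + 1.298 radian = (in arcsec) 2.684e+05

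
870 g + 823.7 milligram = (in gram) 870.8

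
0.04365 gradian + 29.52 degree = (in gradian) 32.84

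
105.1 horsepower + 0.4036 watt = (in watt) 7.837e+04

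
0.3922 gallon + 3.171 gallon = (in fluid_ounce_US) 456.1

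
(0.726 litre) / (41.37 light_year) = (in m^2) 1.855e-21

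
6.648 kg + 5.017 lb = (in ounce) 314.8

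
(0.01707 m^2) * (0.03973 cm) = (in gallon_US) 0.001792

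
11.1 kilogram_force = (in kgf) 11.1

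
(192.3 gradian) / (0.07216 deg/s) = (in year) 7.605e-05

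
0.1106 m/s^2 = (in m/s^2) 0.1106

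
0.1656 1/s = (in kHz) 0.0001656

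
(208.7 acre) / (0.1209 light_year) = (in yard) 8.075e-10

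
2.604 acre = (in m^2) 1.054e+04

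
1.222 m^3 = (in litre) 1222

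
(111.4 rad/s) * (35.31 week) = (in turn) 3.786e+08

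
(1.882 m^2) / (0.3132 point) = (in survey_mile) 10.58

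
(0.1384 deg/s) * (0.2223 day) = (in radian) 46.39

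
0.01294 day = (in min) 18.63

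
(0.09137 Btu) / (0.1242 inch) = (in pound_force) 6870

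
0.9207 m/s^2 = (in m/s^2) 0.9207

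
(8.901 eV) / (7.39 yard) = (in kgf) 2.152e-20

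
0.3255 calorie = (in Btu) 0.001291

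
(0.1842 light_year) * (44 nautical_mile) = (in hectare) 1.42e+16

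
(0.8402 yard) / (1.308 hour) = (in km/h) 0.0005874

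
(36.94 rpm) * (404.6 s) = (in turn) 249.1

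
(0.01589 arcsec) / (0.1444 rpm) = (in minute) 8.491e-08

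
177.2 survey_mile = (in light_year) 3.014e-11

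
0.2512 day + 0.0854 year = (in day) 31.42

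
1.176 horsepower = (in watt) 876.9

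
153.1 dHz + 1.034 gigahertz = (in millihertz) 1.034e+12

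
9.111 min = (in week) 0.0009039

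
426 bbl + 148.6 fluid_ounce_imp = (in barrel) 426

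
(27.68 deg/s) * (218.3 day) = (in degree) 5.221e+08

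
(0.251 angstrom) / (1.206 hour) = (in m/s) 5.781e-15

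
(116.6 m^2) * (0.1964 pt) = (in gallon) 2.134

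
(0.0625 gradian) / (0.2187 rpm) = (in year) 1.359e-09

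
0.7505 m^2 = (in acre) 0.0001855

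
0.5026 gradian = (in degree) 0.4523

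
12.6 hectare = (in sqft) 1.356e+06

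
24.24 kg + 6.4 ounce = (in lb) 53.84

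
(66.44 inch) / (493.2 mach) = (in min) 1.675e-07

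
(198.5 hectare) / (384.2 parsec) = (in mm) 1.674e-10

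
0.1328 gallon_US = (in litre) 0.5027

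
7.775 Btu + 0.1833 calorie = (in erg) 8.204e+10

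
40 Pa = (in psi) 0.005802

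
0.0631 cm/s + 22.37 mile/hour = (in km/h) 36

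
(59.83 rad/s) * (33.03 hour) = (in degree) 4.076e+08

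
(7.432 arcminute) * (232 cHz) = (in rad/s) 0.005016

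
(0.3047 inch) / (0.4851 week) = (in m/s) 2.638e-08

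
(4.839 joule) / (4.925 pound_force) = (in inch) 8.696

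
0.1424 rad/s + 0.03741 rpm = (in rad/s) 0.1463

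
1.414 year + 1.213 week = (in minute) 7.554e+05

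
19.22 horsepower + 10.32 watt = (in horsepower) 19.23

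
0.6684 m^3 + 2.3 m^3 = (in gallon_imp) 653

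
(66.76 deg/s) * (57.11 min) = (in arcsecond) 8.235e+08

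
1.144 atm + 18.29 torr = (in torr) 887.7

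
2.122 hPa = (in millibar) 2.122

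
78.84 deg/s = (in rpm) 13.14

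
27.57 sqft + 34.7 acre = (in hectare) 14.04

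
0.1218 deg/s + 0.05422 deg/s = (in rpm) 0.02934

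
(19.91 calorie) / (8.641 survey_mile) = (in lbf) 0.001347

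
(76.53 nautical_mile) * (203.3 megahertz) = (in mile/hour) 6.446e+13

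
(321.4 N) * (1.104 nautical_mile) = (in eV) 4.102e+24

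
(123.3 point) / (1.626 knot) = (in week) 8.598e-08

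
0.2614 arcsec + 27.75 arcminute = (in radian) 0.008073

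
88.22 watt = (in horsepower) 0.1183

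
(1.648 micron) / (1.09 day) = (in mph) 3.914e-11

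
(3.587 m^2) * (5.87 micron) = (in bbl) 0.0001324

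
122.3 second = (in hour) 0.03397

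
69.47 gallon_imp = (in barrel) 1.986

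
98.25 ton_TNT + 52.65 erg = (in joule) 4.111e+11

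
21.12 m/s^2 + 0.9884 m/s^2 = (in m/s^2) 22.11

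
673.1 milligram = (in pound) 0.001484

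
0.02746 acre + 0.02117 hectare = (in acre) 0.07977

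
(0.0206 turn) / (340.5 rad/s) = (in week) 6.285e-10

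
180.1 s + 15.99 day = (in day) 15.99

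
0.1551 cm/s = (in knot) 0.003015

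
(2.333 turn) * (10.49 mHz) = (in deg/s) 8.81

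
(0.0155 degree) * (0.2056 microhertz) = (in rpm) 5.311e-10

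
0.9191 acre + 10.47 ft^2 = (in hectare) 0.372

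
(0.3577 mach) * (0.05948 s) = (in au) 4.843e-11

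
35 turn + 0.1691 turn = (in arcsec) 4.558e+07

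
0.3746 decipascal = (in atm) 3.697e-07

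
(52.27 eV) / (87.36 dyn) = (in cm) 9.586e-13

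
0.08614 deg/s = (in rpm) 0.01436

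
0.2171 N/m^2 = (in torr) 0.001628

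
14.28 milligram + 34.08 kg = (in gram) 3.408e+04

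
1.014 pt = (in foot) 0.001174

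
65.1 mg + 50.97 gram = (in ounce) 1.8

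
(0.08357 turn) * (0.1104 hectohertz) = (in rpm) 55.36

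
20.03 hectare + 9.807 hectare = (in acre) 73.73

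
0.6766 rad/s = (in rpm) 6.461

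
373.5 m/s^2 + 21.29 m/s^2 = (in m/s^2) 394.8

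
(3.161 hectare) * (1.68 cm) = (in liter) 5.31e+05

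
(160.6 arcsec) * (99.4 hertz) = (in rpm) 0.7391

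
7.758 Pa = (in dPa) 77.58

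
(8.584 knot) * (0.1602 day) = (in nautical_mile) 33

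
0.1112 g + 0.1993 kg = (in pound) 0.4396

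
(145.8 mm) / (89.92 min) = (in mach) 7.937e-08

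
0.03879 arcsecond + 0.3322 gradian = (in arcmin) 17.94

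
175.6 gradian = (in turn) 0.439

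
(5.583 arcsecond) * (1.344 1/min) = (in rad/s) 6.063e-07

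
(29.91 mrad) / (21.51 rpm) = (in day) 1.537e-07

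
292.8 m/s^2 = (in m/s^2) 292.8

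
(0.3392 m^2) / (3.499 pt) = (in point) 7.789e+05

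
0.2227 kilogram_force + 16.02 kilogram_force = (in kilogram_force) 16.24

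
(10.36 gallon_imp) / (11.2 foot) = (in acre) 3.409e-06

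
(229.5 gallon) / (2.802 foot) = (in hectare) 0.0001017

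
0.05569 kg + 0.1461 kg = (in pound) 0.4449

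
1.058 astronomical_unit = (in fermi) 1.583e+26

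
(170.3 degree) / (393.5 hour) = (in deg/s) 0.0001202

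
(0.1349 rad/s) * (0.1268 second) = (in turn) 0.002722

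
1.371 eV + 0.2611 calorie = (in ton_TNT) 2.611e-10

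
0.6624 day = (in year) 0.001815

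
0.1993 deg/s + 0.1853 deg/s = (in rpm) 0.0641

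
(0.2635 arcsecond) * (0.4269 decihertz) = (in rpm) 5.208e-07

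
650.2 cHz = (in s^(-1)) 6.502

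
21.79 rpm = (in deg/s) 130.7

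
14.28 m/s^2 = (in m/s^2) 14.28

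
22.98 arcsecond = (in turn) 1.773e-05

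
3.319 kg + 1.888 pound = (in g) 4175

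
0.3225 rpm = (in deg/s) 1.935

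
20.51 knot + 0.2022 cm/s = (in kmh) 37.99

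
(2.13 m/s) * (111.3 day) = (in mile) 1.273e+04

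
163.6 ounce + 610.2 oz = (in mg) 2.194e+07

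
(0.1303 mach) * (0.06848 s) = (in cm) 303.8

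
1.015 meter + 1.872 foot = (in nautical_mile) 0.0008561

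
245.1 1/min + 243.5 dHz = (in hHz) 0.2844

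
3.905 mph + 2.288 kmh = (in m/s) 2.381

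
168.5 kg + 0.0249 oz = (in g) 1.685e+05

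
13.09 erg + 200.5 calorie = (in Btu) 0.7951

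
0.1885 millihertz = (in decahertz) 1.885e-05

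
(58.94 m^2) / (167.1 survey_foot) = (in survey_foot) 3.797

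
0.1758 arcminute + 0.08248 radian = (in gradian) 5.254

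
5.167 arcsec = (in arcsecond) 5.167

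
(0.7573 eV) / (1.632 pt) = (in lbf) 4.738e-17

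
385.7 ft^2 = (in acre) 0.008854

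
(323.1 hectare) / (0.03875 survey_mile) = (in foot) 1.7e+05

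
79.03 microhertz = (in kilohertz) 7.903e-08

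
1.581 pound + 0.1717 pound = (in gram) 795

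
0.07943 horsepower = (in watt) 59.23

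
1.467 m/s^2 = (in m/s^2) 1.467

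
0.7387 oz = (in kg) 0.02094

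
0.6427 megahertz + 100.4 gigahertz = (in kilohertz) 1.004e+08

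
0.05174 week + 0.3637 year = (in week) 19.02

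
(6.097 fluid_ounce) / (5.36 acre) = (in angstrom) 83.13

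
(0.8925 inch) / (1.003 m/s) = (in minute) 0.0003767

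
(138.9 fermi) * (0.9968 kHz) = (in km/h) 4.984e-10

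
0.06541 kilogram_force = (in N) 0.6415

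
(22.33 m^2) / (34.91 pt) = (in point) 5.14e+06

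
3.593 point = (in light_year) 1.34e-19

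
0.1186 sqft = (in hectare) 1.102e-06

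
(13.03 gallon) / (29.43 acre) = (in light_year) 4.377e-23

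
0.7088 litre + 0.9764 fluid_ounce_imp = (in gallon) 0.1946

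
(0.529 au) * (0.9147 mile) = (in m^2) 1.165e+14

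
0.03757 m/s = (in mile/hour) 0.08404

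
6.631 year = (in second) 2.091e+08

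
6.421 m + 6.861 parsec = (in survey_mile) 1.315e+14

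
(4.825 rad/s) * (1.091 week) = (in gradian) 2.027e+08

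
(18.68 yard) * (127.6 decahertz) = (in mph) 4.875e+04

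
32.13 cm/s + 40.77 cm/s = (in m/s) 0.729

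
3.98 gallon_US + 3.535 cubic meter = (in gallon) 937.8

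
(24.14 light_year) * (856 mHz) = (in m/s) 1.955e+17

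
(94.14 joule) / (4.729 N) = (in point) 5.643e+04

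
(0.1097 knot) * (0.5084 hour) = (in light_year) 1.092e-14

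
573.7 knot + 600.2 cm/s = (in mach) 0.8844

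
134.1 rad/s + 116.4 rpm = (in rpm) 1397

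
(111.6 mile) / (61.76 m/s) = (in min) 48.47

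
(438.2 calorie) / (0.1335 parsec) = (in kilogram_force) 4.538e-14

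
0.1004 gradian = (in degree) 0.09036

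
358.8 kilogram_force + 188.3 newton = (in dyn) 3.707e+08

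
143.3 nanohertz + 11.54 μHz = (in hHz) 1.168e-07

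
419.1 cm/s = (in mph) 9.375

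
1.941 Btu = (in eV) 1.278e+22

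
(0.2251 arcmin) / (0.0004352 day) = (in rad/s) 1.741e-06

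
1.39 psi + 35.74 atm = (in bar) 36.31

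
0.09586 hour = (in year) 1.094e-05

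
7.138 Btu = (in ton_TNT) 1.8e-06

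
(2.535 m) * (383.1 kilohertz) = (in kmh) 3.496e+06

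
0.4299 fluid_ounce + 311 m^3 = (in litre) 3.11e+05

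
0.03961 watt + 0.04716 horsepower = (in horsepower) 0.04721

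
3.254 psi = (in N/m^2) 2.244e+04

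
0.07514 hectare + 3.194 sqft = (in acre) 0.1857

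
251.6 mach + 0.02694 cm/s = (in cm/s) 8.567e+06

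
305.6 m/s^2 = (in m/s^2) 305.6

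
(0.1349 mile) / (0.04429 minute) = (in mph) 182.8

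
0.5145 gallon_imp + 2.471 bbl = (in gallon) 104.4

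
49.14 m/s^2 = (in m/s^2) 49.14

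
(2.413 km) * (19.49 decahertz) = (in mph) 1.052e+06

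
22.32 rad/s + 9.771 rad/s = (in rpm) 306.4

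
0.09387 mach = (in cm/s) 3196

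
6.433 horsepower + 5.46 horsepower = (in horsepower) 11.89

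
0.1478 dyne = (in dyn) 0.1478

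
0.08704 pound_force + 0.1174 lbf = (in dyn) 9.094e+04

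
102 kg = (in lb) 224.9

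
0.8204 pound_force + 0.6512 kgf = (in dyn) 1.004e+06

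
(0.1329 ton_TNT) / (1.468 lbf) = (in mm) 8.515e+10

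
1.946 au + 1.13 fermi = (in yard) 3.184e+11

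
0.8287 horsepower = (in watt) 618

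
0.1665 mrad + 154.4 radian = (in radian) 154.4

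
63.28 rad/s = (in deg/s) 3626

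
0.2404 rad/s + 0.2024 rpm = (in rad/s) 0.2616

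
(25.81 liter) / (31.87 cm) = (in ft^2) 0.8717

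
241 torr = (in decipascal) 3.213e+05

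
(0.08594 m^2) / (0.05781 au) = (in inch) 3.912e-10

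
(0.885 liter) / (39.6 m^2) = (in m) 2.235e-05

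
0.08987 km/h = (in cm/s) 2.496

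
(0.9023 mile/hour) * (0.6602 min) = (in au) 1.068e-10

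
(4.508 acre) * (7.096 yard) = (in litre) 1.184e+08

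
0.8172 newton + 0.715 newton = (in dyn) 1.532e+05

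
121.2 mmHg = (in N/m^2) 1.616e+04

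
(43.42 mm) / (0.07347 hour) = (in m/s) 0.0001642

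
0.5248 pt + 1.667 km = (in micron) 1.667e+09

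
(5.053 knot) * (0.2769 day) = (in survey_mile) 38.64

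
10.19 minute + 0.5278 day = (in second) 4.621e+04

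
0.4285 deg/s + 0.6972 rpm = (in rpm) 0.7686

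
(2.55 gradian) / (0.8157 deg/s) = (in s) 2.814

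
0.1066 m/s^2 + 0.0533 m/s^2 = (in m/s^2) 0.1599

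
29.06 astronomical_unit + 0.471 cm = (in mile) 2.701e+09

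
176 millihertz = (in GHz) 1.76e-10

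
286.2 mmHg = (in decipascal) 3.816e+05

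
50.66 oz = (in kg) 1.436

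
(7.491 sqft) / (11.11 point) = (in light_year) 1.877e-14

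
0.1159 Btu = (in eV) 7.632e+20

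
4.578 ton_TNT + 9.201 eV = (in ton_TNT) 4.578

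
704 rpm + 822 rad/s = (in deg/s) 5.132e+04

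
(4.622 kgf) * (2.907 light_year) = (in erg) 1.247e+25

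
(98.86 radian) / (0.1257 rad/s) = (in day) 0.009103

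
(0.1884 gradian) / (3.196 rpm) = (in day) 1.023e-07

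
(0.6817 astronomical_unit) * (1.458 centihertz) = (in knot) 2.89e+09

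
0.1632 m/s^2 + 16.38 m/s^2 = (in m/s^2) 16.54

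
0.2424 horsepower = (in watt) 180.8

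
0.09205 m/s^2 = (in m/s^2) 0.09205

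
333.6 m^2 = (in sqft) 3591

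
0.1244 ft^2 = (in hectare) 1.156e-06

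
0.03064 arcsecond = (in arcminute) 0.0005107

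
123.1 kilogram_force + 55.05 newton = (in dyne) 1.262e+08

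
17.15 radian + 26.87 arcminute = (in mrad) 1.716e+04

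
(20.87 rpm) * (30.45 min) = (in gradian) 2.542e+05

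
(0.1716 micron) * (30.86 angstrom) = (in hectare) 5.296e-20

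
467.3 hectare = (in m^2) 4.673e+06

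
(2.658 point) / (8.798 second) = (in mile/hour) 0.0002384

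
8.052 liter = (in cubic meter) 0.008052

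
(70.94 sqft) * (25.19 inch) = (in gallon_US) 1114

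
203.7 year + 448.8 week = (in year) 212.3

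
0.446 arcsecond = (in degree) 0.0001239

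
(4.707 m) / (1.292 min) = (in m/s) 0.06072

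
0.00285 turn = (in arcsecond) 3694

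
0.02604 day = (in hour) 0.625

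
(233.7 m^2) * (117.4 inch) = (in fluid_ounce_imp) 2.453e+07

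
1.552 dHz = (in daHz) 0.01552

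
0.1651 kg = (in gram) 165.1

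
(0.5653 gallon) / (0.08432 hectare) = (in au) 1.696e-17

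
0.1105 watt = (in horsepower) 0.0001482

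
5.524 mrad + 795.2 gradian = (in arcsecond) 2.578e+06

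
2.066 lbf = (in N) 9.19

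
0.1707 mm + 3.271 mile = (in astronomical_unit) 3.519e-08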